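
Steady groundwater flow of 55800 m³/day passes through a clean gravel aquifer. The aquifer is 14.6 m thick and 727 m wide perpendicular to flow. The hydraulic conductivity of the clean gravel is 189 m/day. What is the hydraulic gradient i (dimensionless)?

Cross-sectional area A = 727 × 14.6 = 10614 m².
From Q = K·A·i, i = Q / (K·A) = 55800 / (189.0 × 10614) = 0.02782.

0.0278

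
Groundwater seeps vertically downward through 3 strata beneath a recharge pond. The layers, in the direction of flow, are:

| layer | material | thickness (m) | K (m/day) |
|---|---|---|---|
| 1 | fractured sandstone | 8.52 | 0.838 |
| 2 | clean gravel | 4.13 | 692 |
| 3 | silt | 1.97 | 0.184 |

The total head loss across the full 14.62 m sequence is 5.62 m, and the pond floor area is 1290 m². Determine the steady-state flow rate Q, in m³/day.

Flow is perpendicular to layering, so the layers act in series and the equivalent K is the thickness-weighted harmonic mean.
Total thickness L = 8.52 + 4.13 + 1.97 = 14.62 m.
Σ(b_i/K_i) = 8.52/0.838 + 4.13/692 + 1.97/0.184 = 20.88 d.
K_eq = L / Σ(b_i/K_i) = 14.62 / 20.88 = 0.7002 m/day.
Q = K_eq · A · (Δh/L) = 0.7002 × 1290 × (5.62/14.62) = 347.2 m³/day.

347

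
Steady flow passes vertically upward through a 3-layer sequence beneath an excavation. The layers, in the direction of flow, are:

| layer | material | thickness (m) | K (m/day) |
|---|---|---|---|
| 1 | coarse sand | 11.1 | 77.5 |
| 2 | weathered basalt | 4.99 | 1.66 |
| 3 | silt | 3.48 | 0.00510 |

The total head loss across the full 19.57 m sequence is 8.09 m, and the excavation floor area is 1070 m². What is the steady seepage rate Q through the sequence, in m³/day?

12.6

Flow is perpendicular to layering, so the layers act in series and the equivalent K is the thickness-weighted harmonic mean.
Total thickness L = 11.1 + 4.99 + 3.48 = 19.57 m.
Σ(b_i/K_i) = 11.1/77.5 + 4.99/1.66 + 3.48/0.00510 = 685.5 d.
K_eq = L / Σ(b_i/K_i) = 19.57 / 685.5 = 0.02855 m/day.
Q = K_eq · A · (Δh/L) = 0.02855 × 1070 × (8.09/19.57) = 12.63 m³/day.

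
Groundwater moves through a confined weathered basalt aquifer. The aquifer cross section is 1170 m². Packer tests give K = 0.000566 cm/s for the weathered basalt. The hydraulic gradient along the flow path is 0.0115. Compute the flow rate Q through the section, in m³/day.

6.58

Convert K: 0.000566 cm/s × 864 = 0.4890 m/day.
Hydraulic gradient i = 0.0115.
Darcy's law: Q = K · A · i = 0.4890 × 1170 × 0.01150 = 6.580 m³/day.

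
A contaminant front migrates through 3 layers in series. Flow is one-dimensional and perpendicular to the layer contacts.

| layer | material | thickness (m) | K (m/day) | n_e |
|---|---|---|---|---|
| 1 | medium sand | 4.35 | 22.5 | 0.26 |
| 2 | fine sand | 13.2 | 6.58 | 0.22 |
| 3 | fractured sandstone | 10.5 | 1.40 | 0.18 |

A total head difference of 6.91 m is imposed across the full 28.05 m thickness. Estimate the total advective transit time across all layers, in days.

8.32

With flow normal to the layers, continuity requires the same specific discharge q through every layer.
Σ(b_i/K_i) = 4.35/22.5 + 13.2/6.58 + 10.5/1.40 = 9.699 d.
q = Δh / Σ(b_i/K_i) = 6.91 / 9.699 = 0.7124 m/day.
In each layer the seepage velocity is v_i = q/n_i, so the layer transit time is t_i = b_i·n_i / q:
  layer 1 (medium sand): t_1 = 4.35 × 0.26 / 0.7124 = 1.588 d
  layer 2 (fine sand): t_2 = 13.2 × 0.22 / 0.7124 = 4.076 d
  layer 3 (fractured sandstone): t_3 = 10.5 × 0.18 / 0.7124 = 2.653 d
Total t = Σ t_i = 8.317 days.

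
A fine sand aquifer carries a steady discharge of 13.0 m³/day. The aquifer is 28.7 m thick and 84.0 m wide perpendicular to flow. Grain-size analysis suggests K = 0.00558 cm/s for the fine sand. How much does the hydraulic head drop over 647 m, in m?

Convert K: 0.00558 cm/s × 864 = 4.821 m/day.
Cross-sectional area A = 84.0 × 28.7 = 2411 m².
From Q = K·A·i, i = Q / (K·A) = 13.0 / (4.821 × 2411) = 0.001118.
Head loss Δh = i · L = 0.001118 × 647 = 0.7237 m.

0.724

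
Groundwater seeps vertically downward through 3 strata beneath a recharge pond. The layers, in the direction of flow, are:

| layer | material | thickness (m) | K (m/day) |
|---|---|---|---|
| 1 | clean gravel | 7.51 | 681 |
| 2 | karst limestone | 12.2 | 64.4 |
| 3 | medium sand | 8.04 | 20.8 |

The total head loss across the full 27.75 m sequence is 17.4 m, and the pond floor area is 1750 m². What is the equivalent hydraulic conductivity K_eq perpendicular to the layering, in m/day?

47.3

Flow is perpendicular to layering, so the layers act in series and the equivalent K is the thickness-weighted harmonic mean.
Total thickness L = 7.51 + 12.2 + 8.04 = 27.75 m.
Σ(b_i/K_i) = 7.51/681 + 12.2/64.4 + 8.04/20.8 = 0.5870 d.
K_eq = L / Σ(b_i/K_i) = 27.75 / 0.5870 = 47.27 m/day.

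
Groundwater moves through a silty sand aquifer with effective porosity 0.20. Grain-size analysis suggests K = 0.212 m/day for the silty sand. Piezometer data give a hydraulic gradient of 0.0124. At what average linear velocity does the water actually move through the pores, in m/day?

0.0131

Hydraulic gradient i = 0.0124.
Darcy flux q = K · i = 0.2120 × 0.01240 = 0.002629 m/day.
Seepage velocity v = q / n_e = 0.002629 / 0.20 = 0.01314 m/day.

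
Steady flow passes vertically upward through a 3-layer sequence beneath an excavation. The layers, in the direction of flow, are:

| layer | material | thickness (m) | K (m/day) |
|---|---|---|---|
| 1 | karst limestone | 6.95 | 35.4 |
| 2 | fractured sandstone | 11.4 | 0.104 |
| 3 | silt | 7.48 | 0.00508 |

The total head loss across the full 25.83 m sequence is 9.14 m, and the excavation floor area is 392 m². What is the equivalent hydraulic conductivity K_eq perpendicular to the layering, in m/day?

Flow is perpendicular to layering, so the layers act in series and the equivalent K is the thickness-weighted harmonic mean.
Total thickness L = 6.95 + 11.4 + 7.48 = 25.83 m.
Σ(b_i/K_i) = 6.95/35.4 + 11.4/0.104 + 7.48/0.00508 = 1582 d.
K_eq = L / Σ(b_i/K_i) = 25.83 / 1582 = 0.01632 m/day.

0.0163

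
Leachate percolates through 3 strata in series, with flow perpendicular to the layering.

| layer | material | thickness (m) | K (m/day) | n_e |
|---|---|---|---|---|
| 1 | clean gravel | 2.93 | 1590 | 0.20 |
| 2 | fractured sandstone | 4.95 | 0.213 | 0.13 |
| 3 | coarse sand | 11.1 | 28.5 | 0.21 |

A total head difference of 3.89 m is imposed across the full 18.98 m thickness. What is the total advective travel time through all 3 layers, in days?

21.6

With flow normal to the layers, continuity requires the same specific discharge q through every layer.
Σ(b_i/K_i) = 2.93/1590 + 4.95/0.213 + 11.1/28.5 = 23.63 d.
q = Δh / Σ(b_i/K_i) = 3.89 / 23.63 = 0.1646 m/day.
In each layer the seepage velocity is v_i = q/n_i, so the layer transit time is t_i = b_i·n_i / q:
  layer 1 (clean gravel): t_1 = 2.93 × 0.20 / 0.1646 = 3.560 d
  layer 2 (fractured sandstone): t_2 = 4.95 × 0.13 / 0.1646 = 3.909 d
  layer 3 (coarse sand): t_3 = 11.1 × 0.21 / 0.1646 = 14.16 d
Total t = Σ t_i = 21.63 days.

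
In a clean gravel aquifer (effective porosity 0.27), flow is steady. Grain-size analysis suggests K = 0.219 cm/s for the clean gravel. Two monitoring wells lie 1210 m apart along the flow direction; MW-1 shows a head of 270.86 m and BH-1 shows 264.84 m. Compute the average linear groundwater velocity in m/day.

Convert K: 0.219 cm/s × 864 = 189.2 m/day.
Hydraulic gradient i = (270.86 − 264.84) / 1210 = 6.02 / 1210 = 0.004975.
Darcy flux q = K · i = 189.2 × 0.004975 = 0.9414 m/day.
Seepage velocity v = q / n_e = 0.9414 / 0.27 = 3.487 m/day.

3.49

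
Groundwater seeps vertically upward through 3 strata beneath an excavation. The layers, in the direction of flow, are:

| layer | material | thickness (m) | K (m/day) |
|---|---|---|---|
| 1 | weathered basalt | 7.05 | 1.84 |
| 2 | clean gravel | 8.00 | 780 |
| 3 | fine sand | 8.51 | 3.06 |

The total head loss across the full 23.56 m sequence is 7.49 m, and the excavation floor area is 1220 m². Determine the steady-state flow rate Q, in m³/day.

Flow is perpendicular to layering, so the layers act in series and the equivalent K is the thickness-weighted harmonic mean.
Total thickness L = 7.05 + 8.00 + 8.51 = 23.56 m.
Σ(b_i/K_i) = 7.05/1.84 + 8.00/780 + 8.51/3.06 = 6.623 d.
K_eq = L / Σ(b_i/K_i) = 23.56 / 6.623 = 3.557 m/day.
Q = K_eq · A · (Δh/L) = 3.557 × 1220 × (7.49/23.56) = 1380 m³/day.

1380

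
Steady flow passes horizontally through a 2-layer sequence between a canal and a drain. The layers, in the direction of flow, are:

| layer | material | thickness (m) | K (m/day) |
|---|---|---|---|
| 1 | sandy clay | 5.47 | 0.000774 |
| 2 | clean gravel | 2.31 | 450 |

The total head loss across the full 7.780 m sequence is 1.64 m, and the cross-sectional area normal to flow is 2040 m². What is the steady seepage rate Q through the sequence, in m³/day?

Flow is perpendicular to layering, so the layers act in series and the equivalent K is the thickness-weighted harmonic mean.
Total thickness L = 5.47 + 2.31 = 7.780 m.
Σ(b_i/K_i) = 5.47/0.000774 + 2.31/450 = 7067 d.
K_eq = L / Σ(b_i/K_i) = 7.780 / 7067 = 0.001101 m/day.
Q = K_eq · A · (Δh/L) = 0.001101 × 2040 × (1.64/7.780) = 0.4734 m³/day.

0.473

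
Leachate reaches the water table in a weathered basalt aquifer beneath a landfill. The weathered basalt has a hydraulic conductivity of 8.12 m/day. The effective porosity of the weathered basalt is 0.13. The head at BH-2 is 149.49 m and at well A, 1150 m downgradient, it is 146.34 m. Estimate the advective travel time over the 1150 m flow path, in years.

Hydraulic gradient i = (149.49 − 146.34) / 1150 = 3.15 / 1150 = 0.002739.
Darcy flux q = K · i = 8.120 × 0.002739 = 0.02224 m/day.
Seepage velocity v = q / n_e = 0.02224 / 0.13 = 0.1711 m/day.
Travel time t = L / v = 1150 / 0.1711 = 6722 days = 18.40 years.

18.4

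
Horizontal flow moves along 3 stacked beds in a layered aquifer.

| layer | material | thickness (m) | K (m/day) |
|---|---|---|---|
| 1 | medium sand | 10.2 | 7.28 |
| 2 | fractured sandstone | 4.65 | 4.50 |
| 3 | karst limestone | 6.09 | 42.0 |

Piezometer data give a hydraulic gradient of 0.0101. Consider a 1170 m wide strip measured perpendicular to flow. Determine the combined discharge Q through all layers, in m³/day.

Flow is parallel to layering, so each bed carries its own Darcy discharge and the transmissivities add.
Σ(K_i·b_i) = 7.28×10.2 + 4.50×4.65 + 42.0×6.09 = 351.0 m²/day.
Hydraulic gradient i = 0.0101.
Q = Σ(K_i·b_i) · W · i = 351.0 × 1170 × 0.01010 = 4147 m³/day.

4150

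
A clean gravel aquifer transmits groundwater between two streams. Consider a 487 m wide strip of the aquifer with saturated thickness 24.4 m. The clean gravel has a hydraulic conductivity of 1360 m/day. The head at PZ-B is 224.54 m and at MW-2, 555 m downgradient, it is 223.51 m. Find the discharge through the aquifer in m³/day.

30000

Cross-sectional area A = 487 × 24.4 = 11883 m².
Hydraulic gradient i = (224.54 − 223.51) / 555 = 1.03 / 555 = 0.001856.
Darcy's law: Q = K · A · i = 1360 × 11883 × 0.001856 = 29992 m³/day.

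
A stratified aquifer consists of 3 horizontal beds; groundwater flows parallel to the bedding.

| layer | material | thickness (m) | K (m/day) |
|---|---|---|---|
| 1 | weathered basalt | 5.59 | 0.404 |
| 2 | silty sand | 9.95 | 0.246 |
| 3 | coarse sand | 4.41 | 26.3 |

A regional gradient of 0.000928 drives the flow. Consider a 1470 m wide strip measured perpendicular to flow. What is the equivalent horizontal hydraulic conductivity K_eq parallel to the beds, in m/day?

6.05

Flow is parallel to layering, so each bed carries its own Darcy discharge and the transmissivities add.
Σ(K_i·b_i) = 0.404×5.59 + 0.246×9.95 + 26.3×4.41 = 120.7 m²/day.
Total thickness b = 19.95 m, so K_eq = Σ(K_i·b_i)/b = 6.050 m/day.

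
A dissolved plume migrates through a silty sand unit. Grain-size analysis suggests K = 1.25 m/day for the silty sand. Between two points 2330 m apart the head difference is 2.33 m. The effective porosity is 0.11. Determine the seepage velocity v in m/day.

0.0114

Hydraulic gradient i = Δh / L = 2.33 / 2330 = 0.001000.
Darcy flux q = K · i = 1.250 × 0.001000 = 0.001250 m/day.
Seepage velocity v = q / n_e = 0.001250 / 0.11 = 0.01136 m/day.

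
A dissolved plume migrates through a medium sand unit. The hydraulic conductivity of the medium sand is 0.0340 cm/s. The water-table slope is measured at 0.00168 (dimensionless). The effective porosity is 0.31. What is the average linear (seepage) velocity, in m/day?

0.159

Convert K: 0.0340 cm/s × 864 = 29.38 m/day.
Hydraulic gradient i = 0.00168.
Darcy flux q = K · i = 29.38 × 0.001680 = 0.04935 m/day.
Seepage velocity v = q / n_e = 0.04935 / 0.31 = 0.1592 m/day.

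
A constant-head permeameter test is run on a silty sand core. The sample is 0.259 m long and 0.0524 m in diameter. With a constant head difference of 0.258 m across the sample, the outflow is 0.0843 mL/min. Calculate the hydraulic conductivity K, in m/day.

Cross-sectional area A = π·(d/2)² = π × (0.0524/2)² = 0.002157 m².
Convert discharge: 0.0843 mL/min = 1.405e-09 m³/s.
Darcy's law rearranged: K = Q·L / (A·Δh) = 1.405e-09 × 0.259 / (0.002157 × 0.258) = 6.540e-07 m/s = 0.05651 m/day.

0.0565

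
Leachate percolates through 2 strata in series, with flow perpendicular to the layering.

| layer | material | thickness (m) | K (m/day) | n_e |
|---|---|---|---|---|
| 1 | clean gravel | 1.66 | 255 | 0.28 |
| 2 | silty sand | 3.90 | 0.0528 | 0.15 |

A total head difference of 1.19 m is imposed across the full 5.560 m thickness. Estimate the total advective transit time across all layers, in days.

With flow normal to the layers, continuity requires the same specific discharge q through every layer.
Σ(b_i/K_i) = 1.66/255 + 3.90/0.0528 = 73.87 d.
q = Δh / Σ(b_i/K_i) = 1.19 / 73.87 = 0.01611 m/day.
In each layer the seepage velocity is v_i = q/n_i, so the layer transit time is t_i = b_i·n_i / q:
  layer 1 (clean gravel): t_1 = 1.66 × 0.28 / 0.01611 = 28.85 d
  layer 2 (silty sand): t_2 = 3.90 × 0.15 / 0.01611 = 36.31 d
Total t = Σ t_i = 65.17 days.

65.2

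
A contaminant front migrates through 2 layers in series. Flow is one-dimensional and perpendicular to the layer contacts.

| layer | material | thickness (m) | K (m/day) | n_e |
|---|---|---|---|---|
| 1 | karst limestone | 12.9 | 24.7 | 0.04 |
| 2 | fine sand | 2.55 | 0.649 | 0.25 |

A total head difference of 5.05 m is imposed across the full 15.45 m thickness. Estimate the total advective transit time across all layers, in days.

With flow normal to the layers, continuity requires the same specific discharge q through every layer.
Σ(b_i/K_i) = 12.9/24.7 + 2.55/0.649 = 4.451 d.
q = Δh / Σ(b_i/K_i) = 5.05 / 4.451 = 1.134 m/day.
In each layer the seepage velocity is v_i = q/n_i, so the layer transit time is t_i = b_i·n_i / q:
  layer 1 (karst limestone): t_1 = 12.9 × 0.04 / 1.134 = 0.4548 d
  layer 2 (fine sand): t_2 = 2.55 × 0.25 / 1.134 = 0.5619 d
Total t = Σ t_i = 1.017 days.

1.02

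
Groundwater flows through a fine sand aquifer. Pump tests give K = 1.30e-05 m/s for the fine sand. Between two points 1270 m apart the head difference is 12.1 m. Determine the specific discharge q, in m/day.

Convert K: 1.30e-05 m/s × 86400 = 1.123 m/day.
Hydraulic gradient i = Δh / L = 12.1 / 1270 = 0.009528.
Specific discharge q = K · i = 1.123 × 0.009528 = 0.01070 m/day.

0.0107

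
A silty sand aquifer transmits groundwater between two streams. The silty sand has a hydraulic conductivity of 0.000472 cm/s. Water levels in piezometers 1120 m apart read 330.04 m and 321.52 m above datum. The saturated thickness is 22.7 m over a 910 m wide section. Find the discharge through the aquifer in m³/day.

64.1

Convert K: 0.000472 cm/s × 864 = 0.4078 m/day.
Cross-sectional area A = 910 × 22.7 = 20657 m².
Hydraulic gradient i = (330.04 − 321.52) / 1120 = 8.52 / 1120 = 0.007607.
Darcy's law: Q = K · A · i = 0.4078 × 20657 × 0.007607 = 64.08 m³/day.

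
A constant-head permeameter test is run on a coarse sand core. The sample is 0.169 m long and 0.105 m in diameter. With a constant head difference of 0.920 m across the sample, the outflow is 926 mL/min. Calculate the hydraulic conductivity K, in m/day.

28.3

Cross-sectional area A = π·(d/2)² = π × (0.105/2)² = 0.008659 m².
Convert discharge: 926 mL/min = 1.543e-05 m³/s.
Darcy's law rearranged: K = Q·L / (A·Δh) = 1.543e-05 × 0.169 / (0.008659 × 0.920) = 0.0003274 m/s = 28.29 m/day.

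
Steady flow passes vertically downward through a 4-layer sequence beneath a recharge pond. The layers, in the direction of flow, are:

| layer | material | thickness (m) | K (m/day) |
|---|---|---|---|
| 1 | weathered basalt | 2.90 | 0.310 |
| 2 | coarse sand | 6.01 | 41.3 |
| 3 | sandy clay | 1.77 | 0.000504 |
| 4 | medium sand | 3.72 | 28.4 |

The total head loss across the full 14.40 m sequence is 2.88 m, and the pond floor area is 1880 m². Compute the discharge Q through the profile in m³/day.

1.54

Flow is perpendicular to layering, so the layers act in series and the equivalent K is the thickness-weighted harmonic mean.
Total thickness L = 2.90 + 6.01 + 1.77 + 3.72 = 14.40 m.
Σ(b_i/K_i) = 2.90/0.310 + 6.01/41.3 + 1.77/0.000504 + 3.72/28.4 = 3522 d.
K_eq = L / Σ(b_i/K_i) = 14.40 / 3522 = 0.004089 m/day.
Q = K_eq · A · (Δh/L) = 0.004089 × 1880 × (2.88/14.40) = 1.538 m³/day.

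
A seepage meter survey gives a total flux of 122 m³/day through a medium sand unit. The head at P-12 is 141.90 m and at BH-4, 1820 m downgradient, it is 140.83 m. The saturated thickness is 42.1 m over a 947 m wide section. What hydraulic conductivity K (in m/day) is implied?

Cross-sectional area A = 947 × 42.1 = 39869 m².
Hydraulic gradient i = (141.90 − 140.83) / 1820 = 1.07 / 1820 = 0.0005879.
From Q = K·A·i, K = Q / (A·i) = 122 / (39869 × 0.0005879) = 5.205 m/day.

5.20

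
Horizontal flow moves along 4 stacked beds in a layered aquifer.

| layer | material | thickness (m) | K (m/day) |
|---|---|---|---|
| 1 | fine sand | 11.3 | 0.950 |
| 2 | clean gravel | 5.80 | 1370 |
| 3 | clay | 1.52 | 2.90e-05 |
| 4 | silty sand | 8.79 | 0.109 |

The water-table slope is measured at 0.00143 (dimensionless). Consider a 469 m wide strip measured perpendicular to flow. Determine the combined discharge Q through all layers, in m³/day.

5340

Flow is parallel to layering, so each bed carries its own Darcy discharge and the transmissivities add.
Σ(K_i·b_i) = 0.950×11.3 + 1370×5.80 + 2.90e-05×1.52 + 0.109×8.79 = 7958 m²/day.
Hydraulic gradient i = 0.00143.
Q = Σ(K_i·b_i) · W · i = 7958 × 469 × 0.001430 = 5337 m³/day.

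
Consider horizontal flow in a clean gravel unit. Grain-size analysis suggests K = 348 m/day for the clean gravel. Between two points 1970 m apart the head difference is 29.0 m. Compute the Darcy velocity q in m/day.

5.12

Hydraulic gradient i = Δh / L = 29.0 / 1970 = 0.01472.
Specific discharge q = K · i = 348.0 × 0.01472 = 5.123 m/day.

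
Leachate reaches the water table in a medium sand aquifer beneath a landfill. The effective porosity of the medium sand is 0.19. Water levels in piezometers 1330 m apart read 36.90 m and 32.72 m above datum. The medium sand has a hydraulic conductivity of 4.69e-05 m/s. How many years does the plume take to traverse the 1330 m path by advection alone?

54.3

Convert K: 4.69e-05 m/s × 86400 = 4.052 m/day.
Hydraulic gradient i = (36.90 − 32.72) / 1330 = 4.18 / 1330 = 0.003143.
Darcy flux q = K · i = 4.052 × 0.003143 = 0.01274 m/day.
Seepage velocity v = q / n_e = 0.01274 / 0.19 = 0.06703 m/day.
Travel time t = L / v = 1330 / 0.06703 = 19842 days = 54.33 years.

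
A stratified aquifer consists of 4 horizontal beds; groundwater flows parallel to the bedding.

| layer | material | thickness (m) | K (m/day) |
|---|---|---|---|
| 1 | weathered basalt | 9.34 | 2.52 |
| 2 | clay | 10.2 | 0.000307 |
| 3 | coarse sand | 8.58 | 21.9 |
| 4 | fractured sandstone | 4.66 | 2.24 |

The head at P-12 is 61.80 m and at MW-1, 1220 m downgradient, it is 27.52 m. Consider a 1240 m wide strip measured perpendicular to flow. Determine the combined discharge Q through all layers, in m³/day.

7730

Flow is parallel to layering, so each bed carries its own Darcy discharge and the transmissivities add.
Σ(K_i·b_i) = 2.52×9.34 + 0.000307×10.2 + 21.9×8.58 + 2.24×4.66 = 221.9 m²/day.
Hydraulic gradient i = (61.80 − 27.52) / 1220 = 34.28 / 1220 = 0.02810.
Q = Σ(K_i·b_i) · W · i = 221.9 × 1240 × 0.02810 = 7731 m³/day.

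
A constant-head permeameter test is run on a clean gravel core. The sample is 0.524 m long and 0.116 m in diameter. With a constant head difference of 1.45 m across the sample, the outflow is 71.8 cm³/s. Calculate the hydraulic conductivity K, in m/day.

Cross-sectional area A = π·(d/2)² = π × (0.116/2)² = 0.01057 m².
Convert discharge: 71.8 cm³/s = 7.180e-05 m³/s.
Darcy's law rearranged: K = Q·L / (A·Δh) = 7.180e-05 × 0.524 / (0.01057 × 1.45) = 0.002455 m/s = 212.1 m/day.

212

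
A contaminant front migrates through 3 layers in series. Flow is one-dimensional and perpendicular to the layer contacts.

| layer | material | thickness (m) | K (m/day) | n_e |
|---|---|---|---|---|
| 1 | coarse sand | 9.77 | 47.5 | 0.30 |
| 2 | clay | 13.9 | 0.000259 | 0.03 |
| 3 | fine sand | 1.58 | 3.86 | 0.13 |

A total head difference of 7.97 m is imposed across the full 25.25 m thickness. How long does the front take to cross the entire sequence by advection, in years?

With flow normal to the layers, continuity requires the same specific discharge q through every layer.
Σ(b_i/K_i) = 9.77/47.5 + 13.9/0.000259 + 1.58/3.86 = 53669 d.
q = Δh / Σ(b_i/K_i) = 7.97 / 53669 = 0.0001485 m/day.
In each layer the seepage velocity is v_i = q/n_i, so the layer transit time is t_i = b_i·n_i / q:
  layer 1 (coarse sand): t_1 = 9.77 × 0.30 / 0.0001485 = 19737 d
  layer 2 (clay): t_2 = 13.9 × 0.03 / 0.0001485 = 2808 d
  layer 3 (fine sand): t_3 = 1.58 × 0.13 / 0.0001485 = 1383 d
Total t = Σ t_i = 23928 days = 65.51 years.

65.5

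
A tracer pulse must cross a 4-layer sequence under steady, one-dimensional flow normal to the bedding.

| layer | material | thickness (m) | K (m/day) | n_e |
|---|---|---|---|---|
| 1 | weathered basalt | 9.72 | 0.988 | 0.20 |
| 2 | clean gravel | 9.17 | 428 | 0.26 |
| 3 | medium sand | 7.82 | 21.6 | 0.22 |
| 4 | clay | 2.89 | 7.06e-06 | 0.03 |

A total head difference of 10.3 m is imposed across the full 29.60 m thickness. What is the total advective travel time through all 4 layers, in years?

With flow normal to the layers, continuity requires the same specific discharge q through every layer.
Σ(b_i/K_i) = 9.72/0.988 + 9.17/428 + 7.82/21.6 + 2.89/7.06e-06 = 4.094e+05 d.
q = Δh / Σ(b_i/K_i) = 10.3 / 4.094e+05 = 2.516e-05 m/day.
In each layer the seepage velocity is v_i = q/n_i, so the layer transit time is t_i = b_i·n_i / q:
  layer 1 (weathered basalt): t_1 = 9.72 × 0.20 / 2.516e-05 = 77261 d
  layer 2 (clean gravel): t_2 = 9.17 × 0.26 / 2.516e-05 = 94757 d
  layer 3 (medium sand): t_3 = 7.82 × 0.22 / 2.516e-05 = 68375 d
  layer 4 (clay): t_4 = 2.89 × 0.03 / 2.516e-05 = 3446 d
Total t = Σ t_i = 2.438e+05 days = 667.6 years.

668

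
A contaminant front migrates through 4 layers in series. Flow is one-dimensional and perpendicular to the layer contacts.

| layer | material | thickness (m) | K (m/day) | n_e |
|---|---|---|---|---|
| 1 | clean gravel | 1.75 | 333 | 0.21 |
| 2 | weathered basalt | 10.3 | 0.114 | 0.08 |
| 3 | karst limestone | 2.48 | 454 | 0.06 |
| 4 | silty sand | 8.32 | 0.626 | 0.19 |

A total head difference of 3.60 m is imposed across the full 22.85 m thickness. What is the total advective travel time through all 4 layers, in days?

84.1

With flow normal to the layers, continuity requires the same specific discharge q through every layer.
Σ(b_i/K_i) = 1.75/333 + 10.3/0.114 + 2.48/454 + 8.32/0.626 = 103.7 d.
q = Δh / Σ(b_i/K_i) = 3.60 / 103.7 = 0.03473 m/day.
In each layer the seepage velocity is v_i = q/n_i, so the layer transit time is t_i = b_i·n_i / q:
  layer 1 (clean gravel): t_1 = 1.75 × 0.21 / 0.03473 = 10.58 d
  layer 2 (weathered basalt): t_2 = 10.3 × 0.08 / 0.03473 = 23.72 d
  layer 3 (karst limestone): t_3 = 2.48 × 0.06 / 0.03473 = 4.284 d
  layer 4 (silty sand): t_4 = 8.32 × 0.19 / 0.03473 = 45.51 d
Total t = Σ t_i = 84.11 days.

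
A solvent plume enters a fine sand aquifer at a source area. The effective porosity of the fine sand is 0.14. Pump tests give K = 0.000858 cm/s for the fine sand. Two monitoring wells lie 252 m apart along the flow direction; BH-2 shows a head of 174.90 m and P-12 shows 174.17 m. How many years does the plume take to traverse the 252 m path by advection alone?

45.0

Convert K: 0.000858 cm/s × 864 = 0.7413 m/day.
Hydraulic gradient i = (174.90 − 174.17) / 252 = 0.73 / 252 = 0.002897.
Darcy flux q = K · i = 0.7413 × 0.002897 = 0.002147 m/day.
Seepage velocity v = q / n_e = 0.002147 / 0.14 = 0.01534 m/day.
Travel time t = L / v = 252 / 0.01534 = 16429 days = 44.98 years.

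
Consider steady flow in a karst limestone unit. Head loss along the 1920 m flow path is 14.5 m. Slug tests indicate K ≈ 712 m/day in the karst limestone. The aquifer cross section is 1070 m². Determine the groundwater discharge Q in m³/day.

5750

Hydraulic gradient i = Δh / L = 14.5 / 1920 = 0.007552.
Darcy's law: Q = K · A · i = 712.0 × 1070 × 0.007552 = 5753 m³/day.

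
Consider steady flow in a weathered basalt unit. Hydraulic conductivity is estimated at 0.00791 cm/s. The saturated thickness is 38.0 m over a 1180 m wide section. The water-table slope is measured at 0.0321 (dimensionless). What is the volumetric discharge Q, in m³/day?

Convert K: 0.00791 cm/s × 864 = 6.834 m/day.
Cross-sectional area A = 1180 × 38.0 = 44840 m².
Hydraulic gradient i = 0.0321.
Darcy's law: Q = K · A · i = 6.834 × 44840 × 0.03210 = 9837 m³/day.

9840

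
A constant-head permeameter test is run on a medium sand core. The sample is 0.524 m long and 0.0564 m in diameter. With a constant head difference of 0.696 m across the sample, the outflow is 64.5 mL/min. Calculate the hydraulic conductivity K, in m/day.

28.0

Cross-sectional area A = π·(d/2)² = π × (0.0564/2)² = 0.002498 m².
Convert discharge: 64.5 mL/min = 1.075e-06 m³/s.
Darcy's law rearranged: K = Q·L / (A·Δh) = 1.075e-06 × 0.524 / (0.002498 × 0.696) = 0.0003240 m/s = 27.99 m/day.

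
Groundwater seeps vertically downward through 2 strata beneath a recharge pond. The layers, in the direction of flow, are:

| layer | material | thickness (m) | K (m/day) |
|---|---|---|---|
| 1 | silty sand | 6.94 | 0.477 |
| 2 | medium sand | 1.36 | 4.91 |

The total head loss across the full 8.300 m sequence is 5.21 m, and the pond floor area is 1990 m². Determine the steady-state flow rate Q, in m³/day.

Flow is perpendicular to layering, so the layers act in series and the equivalent K is the thickness-weighted harmonic mean.
Total thickness L = 6.94 + 1.36 = 8.300 m.
Σ(b_i/K_i) = 6.94/0.477 + 1.36/4.91 = 14.83 d.
K_eq = L / Σ(b_i/K_i) = 8.300 / 14.83 = 0.5598 m/day.
Q = K_eq · A · (Δh/L) = 0.5598 × 1990 × (5.21/8.300) = 699.3 m³/day.

699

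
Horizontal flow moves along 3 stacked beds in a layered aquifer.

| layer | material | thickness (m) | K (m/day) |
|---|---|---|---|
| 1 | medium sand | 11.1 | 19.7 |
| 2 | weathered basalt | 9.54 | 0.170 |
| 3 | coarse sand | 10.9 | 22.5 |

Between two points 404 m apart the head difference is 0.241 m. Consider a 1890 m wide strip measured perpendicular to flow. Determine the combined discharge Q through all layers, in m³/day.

525

Flow is parallel to layering, so each bed carries its own Darcy discharge and the transmissivities add.
Σ(K_i·b_i) = 19.7×11.1 + 0.170×9.54 + 22.5×10.9 = 465.5 m²/day.
Hydraulic gradient i = Δh / L = 0.241 / 404 = 0.0005965.
Q = Σ(K_i·b_i) · W · i = 465.5 × 1890 × 0.0005965 = 524.9 m³/day.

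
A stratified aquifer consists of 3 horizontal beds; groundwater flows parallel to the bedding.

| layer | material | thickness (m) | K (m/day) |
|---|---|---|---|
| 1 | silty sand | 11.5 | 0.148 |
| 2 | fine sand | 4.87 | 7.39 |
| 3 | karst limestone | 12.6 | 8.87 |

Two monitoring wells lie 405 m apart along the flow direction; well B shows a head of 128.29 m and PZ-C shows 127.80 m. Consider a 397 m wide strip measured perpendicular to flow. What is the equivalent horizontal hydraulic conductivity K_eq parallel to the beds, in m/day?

5.16

Flow is parallel to layering, so each bed carries its own Darcy discharge and the transmissivities add.
Σ(K_i·b_i) = 0.148×11.5 + 7.39×4.87 + 8.87×12.6 = 149.5 m²/day.
Total thickness b = 28.97 m, so K_eq = Σ(K_i·b_i)/b = 5.159 m/day.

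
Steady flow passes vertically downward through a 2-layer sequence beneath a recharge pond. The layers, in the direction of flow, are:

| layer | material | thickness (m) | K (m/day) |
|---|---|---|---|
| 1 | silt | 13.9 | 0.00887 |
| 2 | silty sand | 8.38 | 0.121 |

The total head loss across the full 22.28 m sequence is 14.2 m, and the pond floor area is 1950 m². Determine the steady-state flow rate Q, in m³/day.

Flow is perpendicular to layering, so the layers act in series and the equivalent K is the thickness-weighted harmonic mean.
Total thickness L = 13.9 + 8.38 = 22.28 m.
Σ(b_i/K_i) = 13.9/0.00887 + 8.38/0.121 = 1636 d.
K_eq = L / Σ(b_i/K_i) = 22.28 / 1636 = 0.01362 m/day.
Q = K_eq · A · (Δh/L) = 0.01362 × 1950 × (14.2/22.28) = 16.92 m³/day.

16.9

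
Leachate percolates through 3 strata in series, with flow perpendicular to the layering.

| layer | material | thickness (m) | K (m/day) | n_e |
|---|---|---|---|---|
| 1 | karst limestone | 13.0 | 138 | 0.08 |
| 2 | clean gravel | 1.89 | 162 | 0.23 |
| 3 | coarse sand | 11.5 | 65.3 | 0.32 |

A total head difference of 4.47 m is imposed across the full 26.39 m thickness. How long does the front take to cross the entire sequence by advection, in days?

With flow normal to the layers, continuity requires the same specific discharge q through every layer.
Σ(b_i/K_i) = 13.0/138 + 1.89/162 + 11.5/65.3 = 0.2820 d.
q = Δh / Σ(b_i/K_i) = 4.47 / 0.2820 = 15.85 m/day.
In each layer the seepage velocity is v_i = q/n_i, so the layer transit time is t_i = b_i·n_i / q:
  layer 1 (karst limestone): t_1 = 13.0 × 0.08 / 15.85 = 0.06561 d
  layer 2 (clean gravel): t_2 = 1.89 × 0.23 / 15.85 = 0.02742 d
  layer 3 (coarse sand): t_3 = 11.5 × 0.32 / 15.85 = 0.2321 d
Total t = Σ t_i = 0.3252 days.

0.325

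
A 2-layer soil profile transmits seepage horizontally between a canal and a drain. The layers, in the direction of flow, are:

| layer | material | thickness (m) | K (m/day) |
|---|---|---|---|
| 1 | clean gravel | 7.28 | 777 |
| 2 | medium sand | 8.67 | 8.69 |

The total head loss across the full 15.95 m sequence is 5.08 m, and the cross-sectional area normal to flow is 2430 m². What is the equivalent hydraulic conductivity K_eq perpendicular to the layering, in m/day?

15.8

Flow is perpendicular to layering, so the layers act in series and the equivalent K is the thickness-weighted harmonic mean.
Total thickness L = 7.28 + 8.67 = 15.95 m.
Σ(b_i/K_i) = 7.28/777 + 8.67/8.69 = 1.007 d.
K_eq = L / Σ(b_i/K_i) = 15.95 / 1.007 = 15.84 m/day.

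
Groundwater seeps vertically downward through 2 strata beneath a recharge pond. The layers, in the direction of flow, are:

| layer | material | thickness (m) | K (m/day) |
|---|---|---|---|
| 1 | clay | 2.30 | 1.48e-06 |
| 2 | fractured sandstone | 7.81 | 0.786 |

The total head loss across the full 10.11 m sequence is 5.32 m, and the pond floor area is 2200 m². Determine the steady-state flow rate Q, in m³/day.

Flow is perpendicular to layering, so the layers act in series and the equivalent K is the thickness-weighted harmonic mean.
Total thickness L = 2.30 + 7.81 = 10.11 m.
Σ(b_i/K_i) = 2.30/1.48e-06 + 7.81/0.786 = 1.554e+06 d.
K_eq = L / Σ(b_i/K_i) = 10.11 / 1.554e+06 = 6.506e-06 m/day.
Q = K_eq · A · (Δh/L) = 6.506e-06 × 2200 × (5.32/10.11) = 0.007531 m³/day.

0.00753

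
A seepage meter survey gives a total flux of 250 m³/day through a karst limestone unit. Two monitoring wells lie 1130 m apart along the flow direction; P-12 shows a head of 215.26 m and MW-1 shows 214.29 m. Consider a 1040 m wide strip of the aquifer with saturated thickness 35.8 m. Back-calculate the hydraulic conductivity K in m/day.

7.82

Cross-sectional area A = 1040 × 35.8 = 37232 m².
Hydraulic gradient i = (215.26 − 214.29) / 1130 = 0.97 / 1130 = 0.0008584.
From Q = K·A·i, K = Q / (A·i) = 250 / (37232 × 0.0008584) = 7.822 m/day.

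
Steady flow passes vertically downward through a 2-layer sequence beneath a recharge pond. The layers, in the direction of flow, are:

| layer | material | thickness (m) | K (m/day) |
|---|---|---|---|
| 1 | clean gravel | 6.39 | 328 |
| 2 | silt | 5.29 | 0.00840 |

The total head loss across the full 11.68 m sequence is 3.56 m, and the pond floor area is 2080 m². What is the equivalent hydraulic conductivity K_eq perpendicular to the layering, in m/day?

0.0185

Flow is perpendicular to layering, so the layers act in series and the equivalent K is the thickness-weighted harmonic mean.
Total thickness L = 6.39 + 5.29 = 11.68 m.
Σ(b_i/K_i) = 6.39/328 + 5.29/0.00840 = 629.8 d.
K_eq = L / Σ(b_i/K_i) = 11.68 / 629.8 = 0.01855 m/day.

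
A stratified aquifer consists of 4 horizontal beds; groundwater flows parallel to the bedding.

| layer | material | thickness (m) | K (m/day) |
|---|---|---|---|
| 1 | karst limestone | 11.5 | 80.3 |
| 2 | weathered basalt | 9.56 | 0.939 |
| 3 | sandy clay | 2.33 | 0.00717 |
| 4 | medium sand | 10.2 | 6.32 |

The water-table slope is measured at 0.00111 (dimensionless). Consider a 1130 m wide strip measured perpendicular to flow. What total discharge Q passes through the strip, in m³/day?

Flow is parallel to layering, so each bed carries its own Darcy discharge and the transmissivities add.
Σ(K_i·b_i) = 80.3×11.5 + 0.939×9.56 + 0.00717×2.33 + 6.32×10.2 = 996.9 m²/day.
Hydraulic gradient i = 0.00111.
Q = Σ(K_i·b_i) · W · i = 996.9 × 1130 × 0.001110 = 1250 m³/day.

1250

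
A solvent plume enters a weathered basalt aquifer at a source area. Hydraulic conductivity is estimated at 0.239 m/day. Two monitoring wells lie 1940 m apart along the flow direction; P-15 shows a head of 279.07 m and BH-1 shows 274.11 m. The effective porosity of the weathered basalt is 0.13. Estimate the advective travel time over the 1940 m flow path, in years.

Hydraulic gradient i = (279.07 − 274.11) / 1940 = 4.96 / 1940 = 0.002557.
Darcy flux q = K · i = 0.2390 × 0.002557 = 0.0006111 m/day.
Seepage velocity v = q / n_e = 0.0006111 / 0.13 = 0.004700 m/day.
Travel time t = L / v = 1940 / 0.004700 = 4.127e+05 days = 1130 years.

1130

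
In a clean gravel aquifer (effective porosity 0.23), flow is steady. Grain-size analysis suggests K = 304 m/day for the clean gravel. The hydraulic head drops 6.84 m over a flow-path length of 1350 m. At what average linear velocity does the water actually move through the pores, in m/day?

Hydraulic gradient i = Δh / L = 6.84 / 1350 = 0.005067.
Darcy flux q = K · i = 304.0 × 0.005067 = 1.540 m/day.
Seepage velocity v = q / n_e = 1.540 / 0.23 = 6.697 m/day.

6.70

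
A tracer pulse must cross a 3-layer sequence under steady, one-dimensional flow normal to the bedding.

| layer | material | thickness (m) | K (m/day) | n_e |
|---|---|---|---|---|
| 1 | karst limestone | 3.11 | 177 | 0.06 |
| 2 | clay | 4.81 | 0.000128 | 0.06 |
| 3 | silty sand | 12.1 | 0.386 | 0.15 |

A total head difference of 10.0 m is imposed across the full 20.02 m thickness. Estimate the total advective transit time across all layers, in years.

With flow normal to the layers, continuity requires the same specific discharge q through every layer.
Σ(b_i/K_i) = 3.11/177 + 4.81/0.000128 + 12.1/0.386 = 37609 d.
q = Δh / Σ(b_i/K_i) = 10.0 / 37609 = 0.0002659 m/day.
In each layer the seepage velocity is v_i = q/n_i, so the layer transit time is t_i = b_i·n_i / q:
  layer 1 (karst limestone): t_1 = 3.11 × 0.06 / 0.0002659 = 701.8 d
  layer 2 (clay): t_2 = 4.81 × 0.06 / 0.0002659 = 1085 d
  layer 3 (silty sand): t_3 = 12.1 × 0.15 / 0.0002659 = 6826 d
Total t = Σ t_i = 8613 days = 23.58 years.

23.6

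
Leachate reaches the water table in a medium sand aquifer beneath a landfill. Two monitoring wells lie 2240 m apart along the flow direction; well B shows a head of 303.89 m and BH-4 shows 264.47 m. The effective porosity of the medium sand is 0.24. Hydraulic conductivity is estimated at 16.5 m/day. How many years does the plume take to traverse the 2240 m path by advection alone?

Hydraulic gradient i = (303.89 − 264.47) / 2240 = 39.42 / 2240 = 0.01760.
Darcy flux q = K · i = 16.50 × 0.01760 = 0.2904 m/day.
Seepage velocity v = q / n_e = 0.2904 / 0.24 = 1.210 m/day.
Travel time t = L / v = 2240 / 1.210 = 1851 days = 5.069 years.

5.07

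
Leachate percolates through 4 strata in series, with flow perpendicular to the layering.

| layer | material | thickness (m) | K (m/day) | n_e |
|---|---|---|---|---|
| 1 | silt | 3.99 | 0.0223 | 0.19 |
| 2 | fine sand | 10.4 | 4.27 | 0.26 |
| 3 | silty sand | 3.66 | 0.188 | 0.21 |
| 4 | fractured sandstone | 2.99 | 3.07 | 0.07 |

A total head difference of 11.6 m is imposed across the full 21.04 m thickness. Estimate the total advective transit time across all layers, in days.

77.2

With flow normal to the layers, continuity requires the same specific discharge q through every layer.
Σ(b_i/K_i) = 3.99/0.0223 + 10.4/4.27 + 3.66/0.188 + 2.99/3.07 = 201.8 d.
q = Δh / Σ(b_i/K_i) = 11.6 / 201.8 = 0.05748 m/day.
In each layer the seepage velocity is v_i = q/n_i, so the layer transit time is t_i = b_i·n_i / q:
  layer 1 (silt): t_1 = 3.99 × 0.19 / 0.05748 = 13.19 d
  layer 2 (fine sand): t_2 = 10.4 × 0.26 / 0.05748 = 47.04 d
  layer 3 (silty sand): t_3 = 3.66 × 0.21 / 0.05748 = 13.37 d
  layer 4 (fractured sandstone): t_4 = 2.99 × 0.07 / 0.05748 = 3.641 d
Total t = Σ t_i = 77.24 days.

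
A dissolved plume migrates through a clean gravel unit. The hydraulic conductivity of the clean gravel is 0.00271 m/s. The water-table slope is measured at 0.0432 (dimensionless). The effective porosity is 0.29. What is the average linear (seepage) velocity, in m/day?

34.9

Convert K: 0.00271 m/s × 86400 = 234.1 m/day.
Hydraulic gradient i = 0.0432.
Darcy flux q = K · i = 234.1 × 0.04320 = 10.12 m/day.
Seepage velocity v = q / n_e = 10.12 / 0.29 = 34.88 m/day.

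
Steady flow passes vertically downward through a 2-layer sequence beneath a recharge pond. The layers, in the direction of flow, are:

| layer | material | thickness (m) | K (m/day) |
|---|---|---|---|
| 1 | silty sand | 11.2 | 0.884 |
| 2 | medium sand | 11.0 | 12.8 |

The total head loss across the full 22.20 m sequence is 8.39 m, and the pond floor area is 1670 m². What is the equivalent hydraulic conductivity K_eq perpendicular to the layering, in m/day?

1.64

Flow is perpendicular to layering, so the layers act in series and the equivalent K is the thickness-weighted harmonic mean.
Total thickness L = 11.2 + 11.0 = 22.20 m.
Σ(b_i/K_i) = 11.2/0.884 + 11.0/12.8 = 13.53 d.
K_eq = L / Σ(b_i/K_i) = 22.20 / 13.53 = 1.641 m/day.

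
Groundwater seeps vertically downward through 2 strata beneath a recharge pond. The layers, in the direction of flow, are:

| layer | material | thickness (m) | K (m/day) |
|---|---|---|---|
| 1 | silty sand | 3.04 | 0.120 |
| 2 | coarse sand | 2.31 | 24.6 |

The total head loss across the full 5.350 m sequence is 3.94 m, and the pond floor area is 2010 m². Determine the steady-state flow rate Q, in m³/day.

Flow is perpendicular to layering, so the layers act in series and the equivalent K is the thickness-weighted harmonic mean.
Total thickness L = 3.04 + 2.31 = 5.350 m.
Σ(b_i/K_i) = 3.04/0.120 + 2.31/24.6 = 25.43 d.
K_eq = L / Σ(b_i/K_i) = 5.350 / 25.43 = 0.2104 m/day.
Q = K_eq · A · (Δh/L) = 0.2104 × 2010 × (3.94/5.350) = 311.5 m³/day.

311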